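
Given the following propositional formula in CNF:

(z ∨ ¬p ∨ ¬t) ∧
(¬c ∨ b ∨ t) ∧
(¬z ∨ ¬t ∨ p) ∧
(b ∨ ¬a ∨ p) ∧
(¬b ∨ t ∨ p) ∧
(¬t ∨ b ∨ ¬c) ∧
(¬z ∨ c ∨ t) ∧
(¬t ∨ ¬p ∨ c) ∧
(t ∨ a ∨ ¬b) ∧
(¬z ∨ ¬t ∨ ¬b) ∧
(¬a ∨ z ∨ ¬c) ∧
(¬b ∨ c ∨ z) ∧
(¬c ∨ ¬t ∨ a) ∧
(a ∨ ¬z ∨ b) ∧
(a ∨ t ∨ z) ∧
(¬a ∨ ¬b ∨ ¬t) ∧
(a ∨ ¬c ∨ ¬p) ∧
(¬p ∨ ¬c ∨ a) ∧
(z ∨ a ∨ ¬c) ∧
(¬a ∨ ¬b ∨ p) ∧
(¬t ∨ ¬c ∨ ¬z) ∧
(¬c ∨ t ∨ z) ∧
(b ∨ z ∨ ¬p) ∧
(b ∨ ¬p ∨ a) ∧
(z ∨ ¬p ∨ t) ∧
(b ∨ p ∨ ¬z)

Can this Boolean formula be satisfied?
Yes

Yes, the formula is satisfiable.

One satisfying assignment is: b=False, a=False, c=False, z=False, p=False, t=True

Verification: With this assignment, all 26 clauses evaluate to true.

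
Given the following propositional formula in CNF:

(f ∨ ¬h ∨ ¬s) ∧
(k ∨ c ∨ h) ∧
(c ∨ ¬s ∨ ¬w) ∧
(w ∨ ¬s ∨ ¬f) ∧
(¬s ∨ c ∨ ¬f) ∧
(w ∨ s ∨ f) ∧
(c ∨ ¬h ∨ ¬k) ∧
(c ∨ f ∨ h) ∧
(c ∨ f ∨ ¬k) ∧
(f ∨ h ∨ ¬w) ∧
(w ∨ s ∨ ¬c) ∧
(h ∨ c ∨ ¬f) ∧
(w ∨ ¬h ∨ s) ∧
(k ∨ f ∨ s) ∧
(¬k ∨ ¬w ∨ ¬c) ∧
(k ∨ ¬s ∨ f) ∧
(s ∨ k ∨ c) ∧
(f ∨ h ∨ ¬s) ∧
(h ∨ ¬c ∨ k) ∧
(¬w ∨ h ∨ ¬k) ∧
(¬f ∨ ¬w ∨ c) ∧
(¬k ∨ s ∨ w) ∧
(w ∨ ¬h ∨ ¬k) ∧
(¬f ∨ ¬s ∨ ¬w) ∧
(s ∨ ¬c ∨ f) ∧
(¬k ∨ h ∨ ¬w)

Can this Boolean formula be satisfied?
Yes

Yes, the formula is satisfiable.

One satisfying assignment is: s=False, k=False, h=True, f=True, w=True, c=True

Verification: With this assignment, all 26 clauses evaluate to true.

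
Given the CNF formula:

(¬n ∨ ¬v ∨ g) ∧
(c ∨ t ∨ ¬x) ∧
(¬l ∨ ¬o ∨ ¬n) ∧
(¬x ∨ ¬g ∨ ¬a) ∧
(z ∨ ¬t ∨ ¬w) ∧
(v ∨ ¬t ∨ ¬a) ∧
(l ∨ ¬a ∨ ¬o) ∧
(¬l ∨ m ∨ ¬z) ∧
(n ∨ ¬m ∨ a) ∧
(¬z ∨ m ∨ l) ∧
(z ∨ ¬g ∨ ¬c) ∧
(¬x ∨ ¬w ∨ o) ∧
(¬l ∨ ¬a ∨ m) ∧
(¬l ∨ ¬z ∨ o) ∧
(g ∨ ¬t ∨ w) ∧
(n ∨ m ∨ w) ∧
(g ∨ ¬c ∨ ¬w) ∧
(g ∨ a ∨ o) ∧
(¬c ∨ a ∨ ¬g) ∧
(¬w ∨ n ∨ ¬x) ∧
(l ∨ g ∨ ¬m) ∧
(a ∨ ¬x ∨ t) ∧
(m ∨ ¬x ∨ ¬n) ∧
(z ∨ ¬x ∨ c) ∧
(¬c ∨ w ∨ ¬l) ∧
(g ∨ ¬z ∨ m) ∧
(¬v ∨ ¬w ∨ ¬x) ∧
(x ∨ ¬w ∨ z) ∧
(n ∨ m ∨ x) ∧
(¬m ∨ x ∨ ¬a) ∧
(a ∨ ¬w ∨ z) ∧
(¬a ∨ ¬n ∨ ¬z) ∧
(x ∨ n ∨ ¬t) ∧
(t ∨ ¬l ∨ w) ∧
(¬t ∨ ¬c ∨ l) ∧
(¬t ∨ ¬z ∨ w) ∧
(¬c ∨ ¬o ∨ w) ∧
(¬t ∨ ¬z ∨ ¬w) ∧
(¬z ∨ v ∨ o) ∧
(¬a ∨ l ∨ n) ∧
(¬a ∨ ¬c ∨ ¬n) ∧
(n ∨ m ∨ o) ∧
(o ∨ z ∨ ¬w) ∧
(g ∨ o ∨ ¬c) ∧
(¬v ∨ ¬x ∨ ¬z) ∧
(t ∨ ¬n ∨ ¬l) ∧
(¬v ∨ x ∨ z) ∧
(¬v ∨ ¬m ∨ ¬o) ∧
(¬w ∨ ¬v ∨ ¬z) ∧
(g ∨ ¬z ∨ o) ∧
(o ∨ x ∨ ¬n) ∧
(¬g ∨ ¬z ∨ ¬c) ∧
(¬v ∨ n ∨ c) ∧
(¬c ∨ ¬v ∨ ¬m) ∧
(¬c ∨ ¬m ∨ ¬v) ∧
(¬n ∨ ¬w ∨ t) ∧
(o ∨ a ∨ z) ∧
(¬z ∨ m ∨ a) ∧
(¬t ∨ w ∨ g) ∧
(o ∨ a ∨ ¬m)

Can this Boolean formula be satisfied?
Yes

Yes, the formula is satisfiable.

One satisfying assignment is: l=False, n=True, w=False, m=False, v=False, g=False, t=False, z=False, c=False, x=False, o=True, a=False

Verification: With this assignment, all 60 clauses evaluate to true.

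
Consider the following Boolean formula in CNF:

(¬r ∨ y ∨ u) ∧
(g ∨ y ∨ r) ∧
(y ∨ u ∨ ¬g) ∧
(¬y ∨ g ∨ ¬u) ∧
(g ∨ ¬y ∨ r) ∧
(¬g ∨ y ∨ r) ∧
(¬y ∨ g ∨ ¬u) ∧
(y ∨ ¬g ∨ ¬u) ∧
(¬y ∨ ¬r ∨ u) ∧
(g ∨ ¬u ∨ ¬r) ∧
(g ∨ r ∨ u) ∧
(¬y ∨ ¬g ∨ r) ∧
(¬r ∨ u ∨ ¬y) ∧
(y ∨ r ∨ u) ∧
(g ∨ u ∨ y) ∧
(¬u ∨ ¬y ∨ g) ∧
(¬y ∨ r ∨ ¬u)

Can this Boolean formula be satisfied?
Yes

Yes, the formula is satisfiable.

One satisfying assignment is: y=True, r=True, u=True, g=True

Verification: With this assignment, all 17 clauses evaluate to true.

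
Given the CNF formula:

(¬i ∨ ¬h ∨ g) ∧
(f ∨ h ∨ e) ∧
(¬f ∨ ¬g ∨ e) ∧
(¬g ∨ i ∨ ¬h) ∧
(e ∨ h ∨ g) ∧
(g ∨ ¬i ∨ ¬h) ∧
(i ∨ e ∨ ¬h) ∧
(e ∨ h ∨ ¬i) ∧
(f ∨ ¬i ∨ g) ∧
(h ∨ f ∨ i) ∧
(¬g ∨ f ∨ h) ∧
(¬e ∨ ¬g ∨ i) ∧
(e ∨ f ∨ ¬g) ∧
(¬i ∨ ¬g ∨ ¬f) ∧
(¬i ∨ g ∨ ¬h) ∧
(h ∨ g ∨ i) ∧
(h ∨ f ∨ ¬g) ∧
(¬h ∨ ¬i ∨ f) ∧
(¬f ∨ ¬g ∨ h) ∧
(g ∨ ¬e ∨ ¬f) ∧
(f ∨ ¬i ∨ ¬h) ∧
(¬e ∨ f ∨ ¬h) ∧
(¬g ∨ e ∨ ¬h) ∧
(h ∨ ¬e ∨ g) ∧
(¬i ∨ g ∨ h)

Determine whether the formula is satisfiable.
No

No, the formula is not satisfiable.

No assignment of truth values to the variables can make all 25 clauses true simultaneously.

The formula is UNSAT (unsatisfiable).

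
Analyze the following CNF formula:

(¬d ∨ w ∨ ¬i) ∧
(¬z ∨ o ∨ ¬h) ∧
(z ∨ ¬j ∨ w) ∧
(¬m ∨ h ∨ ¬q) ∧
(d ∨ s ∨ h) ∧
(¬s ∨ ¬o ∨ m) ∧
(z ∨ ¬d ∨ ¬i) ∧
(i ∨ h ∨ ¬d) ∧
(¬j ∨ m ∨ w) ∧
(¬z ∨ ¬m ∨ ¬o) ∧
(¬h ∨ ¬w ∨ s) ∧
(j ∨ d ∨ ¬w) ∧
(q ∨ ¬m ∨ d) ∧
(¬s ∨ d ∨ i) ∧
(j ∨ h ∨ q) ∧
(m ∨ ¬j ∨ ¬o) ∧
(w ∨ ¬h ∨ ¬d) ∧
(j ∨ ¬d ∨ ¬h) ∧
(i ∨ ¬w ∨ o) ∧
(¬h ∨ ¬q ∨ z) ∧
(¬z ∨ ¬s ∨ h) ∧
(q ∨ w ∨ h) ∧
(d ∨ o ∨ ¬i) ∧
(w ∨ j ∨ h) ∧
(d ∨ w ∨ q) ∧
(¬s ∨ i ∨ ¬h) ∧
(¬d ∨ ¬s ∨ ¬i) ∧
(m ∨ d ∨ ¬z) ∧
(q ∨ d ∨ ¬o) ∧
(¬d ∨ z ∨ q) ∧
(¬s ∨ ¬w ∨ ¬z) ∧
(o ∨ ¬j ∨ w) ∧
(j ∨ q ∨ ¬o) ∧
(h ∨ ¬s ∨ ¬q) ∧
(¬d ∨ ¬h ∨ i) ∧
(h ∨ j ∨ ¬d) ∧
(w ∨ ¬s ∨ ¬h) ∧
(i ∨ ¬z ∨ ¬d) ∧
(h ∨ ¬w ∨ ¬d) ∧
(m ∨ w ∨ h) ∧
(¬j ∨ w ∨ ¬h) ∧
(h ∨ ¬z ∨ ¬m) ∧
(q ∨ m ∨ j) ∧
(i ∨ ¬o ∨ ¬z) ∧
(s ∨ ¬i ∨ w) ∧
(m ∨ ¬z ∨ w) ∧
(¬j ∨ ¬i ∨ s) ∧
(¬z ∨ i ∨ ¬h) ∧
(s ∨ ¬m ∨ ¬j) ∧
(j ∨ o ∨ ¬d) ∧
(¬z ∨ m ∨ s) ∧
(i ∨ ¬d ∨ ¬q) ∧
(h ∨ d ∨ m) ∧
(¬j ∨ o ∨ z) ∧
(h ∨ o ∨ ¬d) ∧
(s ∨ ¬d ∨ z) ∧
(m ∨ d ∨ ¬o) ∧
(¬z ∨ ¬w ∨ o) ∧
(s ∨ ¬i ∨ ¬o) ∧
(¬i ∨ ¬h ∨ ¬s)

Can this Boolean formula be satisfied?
No

No, the formula is not satisfiable.

No assignment of truth values to the variables can make all 60 clauses true simultaneously.

The formula is UNSAT (unsatisfiable).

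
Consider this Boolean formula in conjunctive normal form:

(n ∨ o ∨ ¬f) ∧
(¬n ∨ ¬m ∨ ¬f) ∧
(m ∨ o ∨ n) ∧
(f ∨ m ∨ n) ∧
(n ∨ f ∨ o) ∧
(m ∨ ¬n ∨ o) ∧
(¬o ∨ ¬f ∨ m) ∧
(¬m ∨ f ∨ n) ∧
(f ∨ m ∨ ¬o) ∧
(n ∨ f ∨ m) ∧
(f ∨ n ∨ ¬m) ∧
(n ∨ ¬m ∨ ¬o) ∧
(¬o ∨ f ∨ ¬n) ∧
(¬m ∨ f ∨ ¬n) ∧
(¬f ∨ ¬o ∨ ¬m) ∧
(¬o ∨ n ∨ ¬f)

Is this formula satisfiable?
No

No, the formula is not satisfiable.

No assignment of truth values to the variables can make all 16 clauses true simultaneously.

The formula is UNSAT (unsatisfiable).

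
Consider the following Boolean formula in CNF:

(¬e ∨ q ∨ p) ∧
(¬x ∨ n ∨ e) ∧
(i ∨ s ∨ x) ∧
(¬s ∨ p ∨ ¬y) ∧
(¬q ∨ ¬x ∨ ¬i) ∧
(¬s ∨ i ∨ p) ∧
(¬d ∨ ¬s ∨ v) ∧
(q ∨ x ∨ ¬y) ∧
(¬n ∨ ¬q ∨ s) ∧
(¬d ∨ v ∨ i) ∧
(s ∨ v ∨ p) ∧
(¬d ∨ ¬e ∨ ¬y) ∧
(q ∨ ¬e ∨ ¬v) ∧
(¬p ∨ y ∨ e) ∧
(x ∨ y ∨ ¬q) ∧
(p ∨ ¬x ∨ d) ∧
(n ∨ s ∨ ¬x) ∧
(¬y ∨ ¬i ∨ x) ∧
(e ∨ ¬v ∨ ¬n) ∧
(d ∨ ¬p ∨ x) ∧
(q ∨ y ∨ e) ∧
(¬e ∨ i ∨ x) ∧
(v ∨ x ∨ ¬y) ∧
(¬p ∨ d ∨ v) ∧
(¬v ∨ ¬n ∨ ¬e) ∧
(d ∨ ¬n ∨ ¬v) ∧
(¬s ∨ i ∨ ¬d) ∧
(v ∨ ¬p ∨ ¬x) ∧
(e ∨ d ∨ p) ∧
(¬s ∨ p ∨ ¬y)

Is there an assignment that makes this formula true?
Yes

Yes, the formula is satisfiable.

One satisfying assignment is: s=True, v=True, n=False, p=True, y=False, e=True, d=False, i=False, q=True, x=True

Verification: With this assignment, all 30 clauses evaluate to true.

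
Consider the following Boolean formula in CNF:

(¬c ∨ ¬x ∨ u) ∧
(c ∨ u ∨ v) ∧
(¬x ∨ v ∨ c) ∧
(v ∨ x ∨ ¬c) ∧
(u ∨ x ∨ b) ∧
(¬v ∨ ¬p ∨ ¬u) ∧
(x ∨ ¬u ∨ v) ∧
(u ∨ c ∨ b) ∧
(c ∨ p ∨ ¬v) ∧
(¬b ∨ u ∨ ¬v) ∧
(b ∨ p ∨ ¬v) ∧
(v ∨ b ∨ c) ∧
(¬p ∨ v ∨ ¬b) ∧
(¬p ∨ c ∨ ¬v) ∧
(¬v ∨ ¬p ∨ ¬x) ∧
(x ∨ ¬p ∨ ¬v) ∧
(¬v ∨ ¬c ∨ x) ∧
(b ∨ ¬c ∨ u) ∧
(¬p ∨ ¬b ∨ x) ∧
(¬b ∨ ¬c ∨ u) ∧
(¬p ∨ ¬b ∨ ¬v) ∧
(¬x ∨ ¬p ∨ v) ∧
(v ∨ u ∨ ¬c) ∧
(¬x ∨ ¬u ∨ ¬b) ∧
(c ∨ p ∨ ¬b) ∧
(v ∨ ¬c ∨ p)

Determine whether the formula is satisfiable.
No

No, the formula is not satisfiable.

No assignment of truth values to the variables can make all 26 clauses true simultaneously.

The formula is UNSAT (unsatisfiable).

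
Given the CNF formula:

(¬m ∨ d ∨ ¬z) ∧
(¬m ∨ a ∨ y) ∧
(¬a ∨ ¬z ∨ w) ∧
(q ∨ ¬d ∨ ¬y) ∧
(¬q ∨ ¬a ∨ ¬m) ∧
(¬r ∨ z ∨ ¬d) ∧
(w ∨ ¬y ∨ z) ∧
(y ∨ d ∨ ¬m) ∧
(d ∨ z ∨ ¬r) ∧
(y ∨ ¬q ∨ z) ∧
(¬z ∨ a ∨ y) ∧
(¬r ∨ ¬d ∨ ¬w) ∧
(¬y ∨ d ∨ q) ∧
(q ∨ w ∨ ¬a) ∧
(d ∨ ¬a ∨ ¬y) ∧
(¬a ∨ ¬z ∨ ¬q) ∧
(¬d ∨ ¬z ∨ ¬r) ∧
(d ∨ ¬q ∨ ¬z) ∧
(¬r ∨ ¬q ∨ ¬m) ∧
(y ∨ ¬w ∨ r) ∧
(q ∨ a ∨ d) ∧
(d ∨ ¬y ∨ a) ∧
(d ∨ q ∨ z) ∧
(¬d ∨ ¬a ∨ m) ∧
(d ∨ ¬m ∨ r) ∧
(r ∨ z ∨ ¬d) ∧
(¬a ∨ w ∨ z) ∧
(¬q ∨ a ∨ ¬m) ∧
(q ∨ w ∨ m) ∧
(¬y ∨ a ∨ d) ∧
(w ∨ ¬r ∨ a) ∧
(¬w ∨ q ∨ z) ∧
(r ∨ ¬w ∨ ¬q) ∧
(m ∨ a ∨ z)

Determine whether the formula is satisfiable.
Yes

Yes, the formula is satisfiable.

One satisfying assignment is: m=False, r=False, z=True, q=True, d=True, a=False, w=False, y=True

Verification: With this assignment, all 34 clauses evaluate to true.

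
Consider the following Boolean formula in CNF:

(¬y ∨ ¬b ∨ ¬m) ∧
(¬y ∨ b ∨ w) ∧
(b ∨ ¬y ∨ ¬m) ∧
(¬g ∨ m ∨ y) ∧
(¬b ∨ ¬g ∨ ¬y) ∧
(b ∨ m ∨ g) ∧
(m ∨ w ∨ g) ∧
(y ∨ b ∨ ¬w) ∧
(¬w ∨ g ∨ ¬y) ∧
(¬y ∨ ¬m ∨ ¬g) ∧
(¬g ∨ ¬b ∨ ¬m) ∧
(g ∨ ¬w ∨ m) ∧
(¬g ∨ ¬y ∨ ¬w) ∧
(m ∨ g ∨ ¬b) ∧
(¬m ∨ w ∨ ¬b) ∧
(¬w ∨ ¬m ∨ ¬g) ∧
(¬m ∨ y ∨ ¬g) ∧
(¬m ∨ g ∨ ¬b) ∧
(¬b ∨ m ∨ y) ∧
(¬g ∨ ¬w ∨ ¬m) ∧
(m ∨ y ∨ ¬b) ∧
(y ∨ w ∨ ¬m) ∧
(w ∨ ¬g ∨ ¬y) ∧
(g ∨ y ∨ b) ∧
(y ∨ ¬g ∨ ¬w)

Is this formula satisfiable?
No

No, the formula is not satisfiable.

No assignment of truth values to the variables can make all 25 clauses true simultaneously.

The formula is UNSAT (unsatisfiable).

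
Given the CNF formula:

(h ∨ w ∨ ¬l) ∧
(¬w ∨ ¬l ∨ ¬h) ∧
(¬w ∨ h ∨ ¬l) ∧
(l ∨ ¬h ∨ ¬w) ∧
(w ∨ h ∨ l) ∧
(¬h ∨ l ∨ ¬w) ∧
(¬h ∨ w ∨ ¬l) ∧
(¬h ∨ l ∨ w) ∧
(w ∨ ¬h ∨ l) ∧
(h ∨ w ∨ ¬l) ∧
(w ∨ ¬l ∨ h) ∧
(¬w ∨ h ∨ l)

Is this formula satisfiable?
No

No, the formula is not satisfiable.

No assignment of truth values to the variables can make all 12 clauses true simultaneously.

The formula is UNSAT (unsatisfiable).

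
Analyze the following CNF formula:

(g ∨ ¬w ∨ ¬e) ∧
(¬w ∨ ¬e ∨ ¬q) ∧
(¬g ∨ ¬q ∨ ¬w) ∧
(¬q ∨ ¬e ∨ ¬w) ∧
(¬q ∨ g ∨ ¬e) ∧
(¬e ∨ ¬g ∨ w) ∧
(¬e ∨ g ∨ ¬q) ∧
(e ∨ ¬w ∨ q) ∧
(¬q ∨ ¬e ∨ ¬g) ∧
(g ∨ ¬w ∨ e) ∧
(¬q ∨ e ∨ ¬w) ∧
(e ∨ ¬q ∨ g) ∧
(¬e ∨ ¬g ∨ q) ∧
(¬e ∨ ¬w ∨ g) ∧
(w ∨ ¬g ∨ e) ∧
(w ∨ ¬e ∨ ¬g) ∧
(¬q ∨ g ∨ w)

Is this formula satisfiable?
Yes

Yes, the formula is satisfiable.

One satisfying assignment is: g=False, e=False, q=False, w=False

Verification: With this assignment, all 17 clauses evaluate to true.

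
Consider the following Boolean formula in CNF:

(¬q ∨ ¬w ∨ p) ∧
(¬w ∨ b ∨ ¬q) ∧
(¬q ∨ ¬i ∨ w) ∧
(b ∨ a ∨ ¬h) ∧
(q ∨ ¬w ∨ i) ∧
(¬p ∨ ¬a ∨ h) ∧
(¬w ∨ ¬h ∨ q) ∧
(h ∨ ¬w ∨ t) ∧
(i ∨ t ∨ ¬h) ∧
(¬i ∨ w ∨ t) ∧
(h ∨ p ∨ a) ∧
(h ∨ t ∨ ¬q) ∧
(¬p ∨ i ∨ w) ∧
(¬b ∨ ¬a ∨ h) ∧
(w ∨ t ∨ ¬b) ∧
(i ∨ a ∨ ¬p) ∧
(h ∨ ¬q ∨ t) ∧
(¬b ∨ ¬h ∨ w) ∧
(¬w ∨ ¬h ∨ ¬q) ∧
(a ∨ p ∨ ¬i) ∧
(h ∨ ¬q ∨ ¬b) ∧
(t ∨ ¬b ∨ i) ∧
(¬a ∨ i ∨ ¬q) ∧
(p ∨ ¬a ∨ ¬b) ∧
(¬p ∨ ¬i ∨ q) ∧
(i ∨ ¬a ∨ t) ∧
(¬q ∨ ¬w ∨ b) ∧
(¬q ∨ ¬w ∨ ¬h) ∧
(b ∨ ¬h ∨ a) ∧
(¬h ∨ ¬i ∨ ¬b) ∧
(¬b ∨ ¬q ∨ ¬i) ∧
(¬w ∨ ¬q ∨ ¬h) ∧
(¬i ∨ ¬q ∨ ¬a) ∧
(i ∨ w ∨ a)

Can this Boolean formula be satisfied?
Yes

Yes, the formula is satisfiable.

One satisfying assignment is: i=False, b=False, q=False, p=False, t=True, w=False, a=True, h=True

Verification: With this assignment, all 34 clauses evaluate to true.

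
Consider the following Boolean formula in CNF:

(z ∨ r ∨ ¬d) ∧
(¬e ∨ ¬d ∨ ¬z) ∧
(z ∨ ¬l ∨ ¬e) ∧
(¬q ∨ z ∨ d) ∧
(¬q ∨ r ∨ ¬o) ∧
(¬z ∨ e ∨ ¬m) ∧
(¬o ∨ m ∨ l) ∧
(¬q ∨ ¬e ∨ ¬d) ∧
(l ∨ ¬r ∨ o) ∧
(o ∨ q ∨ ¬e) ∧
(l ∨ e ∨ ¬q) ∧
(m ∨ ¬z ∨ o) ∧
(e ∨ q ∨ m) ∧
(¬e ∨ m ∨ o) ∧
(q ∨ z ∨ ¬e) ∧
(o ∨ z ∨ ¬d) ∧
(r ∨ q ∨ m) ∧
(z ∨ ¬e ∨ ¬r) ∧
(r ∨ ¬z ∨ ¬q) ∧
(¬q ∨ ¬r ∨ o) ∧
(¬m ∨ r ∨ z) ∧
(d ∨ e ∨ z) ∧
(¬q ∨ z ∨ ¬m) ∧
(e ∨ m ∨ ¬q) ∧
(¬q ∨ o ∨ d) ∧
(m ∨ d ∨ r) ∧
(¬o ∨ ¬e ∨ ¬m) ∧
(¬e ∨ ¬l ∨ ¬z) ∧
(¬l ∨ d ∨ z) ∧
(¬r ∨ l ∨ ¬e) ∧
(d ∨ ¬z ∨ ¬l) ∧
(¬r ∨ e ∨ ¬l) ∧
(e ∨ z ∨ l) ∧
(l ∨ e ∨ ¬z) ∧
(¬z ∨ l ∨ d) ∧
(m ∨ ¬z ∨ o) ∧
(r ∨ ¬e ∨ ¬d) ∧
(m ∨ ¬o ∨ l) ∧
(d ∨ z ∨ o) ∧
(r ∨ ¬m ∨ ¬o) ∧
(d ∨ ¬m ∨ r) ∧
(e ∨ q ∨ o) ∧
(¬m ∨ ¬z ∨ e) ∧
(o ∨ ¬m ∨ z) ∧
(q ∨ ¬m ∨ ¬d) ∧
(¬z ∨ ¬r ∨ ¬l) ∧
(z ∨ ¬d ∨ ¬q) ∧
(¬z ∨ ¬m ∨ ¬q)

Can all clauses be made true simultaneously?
No

No, the formula is not satisfiable.

No assignment of truth values to the variables can make all 48 clauses true simultaneously.

The formula is UNSAT (unsatisfiable).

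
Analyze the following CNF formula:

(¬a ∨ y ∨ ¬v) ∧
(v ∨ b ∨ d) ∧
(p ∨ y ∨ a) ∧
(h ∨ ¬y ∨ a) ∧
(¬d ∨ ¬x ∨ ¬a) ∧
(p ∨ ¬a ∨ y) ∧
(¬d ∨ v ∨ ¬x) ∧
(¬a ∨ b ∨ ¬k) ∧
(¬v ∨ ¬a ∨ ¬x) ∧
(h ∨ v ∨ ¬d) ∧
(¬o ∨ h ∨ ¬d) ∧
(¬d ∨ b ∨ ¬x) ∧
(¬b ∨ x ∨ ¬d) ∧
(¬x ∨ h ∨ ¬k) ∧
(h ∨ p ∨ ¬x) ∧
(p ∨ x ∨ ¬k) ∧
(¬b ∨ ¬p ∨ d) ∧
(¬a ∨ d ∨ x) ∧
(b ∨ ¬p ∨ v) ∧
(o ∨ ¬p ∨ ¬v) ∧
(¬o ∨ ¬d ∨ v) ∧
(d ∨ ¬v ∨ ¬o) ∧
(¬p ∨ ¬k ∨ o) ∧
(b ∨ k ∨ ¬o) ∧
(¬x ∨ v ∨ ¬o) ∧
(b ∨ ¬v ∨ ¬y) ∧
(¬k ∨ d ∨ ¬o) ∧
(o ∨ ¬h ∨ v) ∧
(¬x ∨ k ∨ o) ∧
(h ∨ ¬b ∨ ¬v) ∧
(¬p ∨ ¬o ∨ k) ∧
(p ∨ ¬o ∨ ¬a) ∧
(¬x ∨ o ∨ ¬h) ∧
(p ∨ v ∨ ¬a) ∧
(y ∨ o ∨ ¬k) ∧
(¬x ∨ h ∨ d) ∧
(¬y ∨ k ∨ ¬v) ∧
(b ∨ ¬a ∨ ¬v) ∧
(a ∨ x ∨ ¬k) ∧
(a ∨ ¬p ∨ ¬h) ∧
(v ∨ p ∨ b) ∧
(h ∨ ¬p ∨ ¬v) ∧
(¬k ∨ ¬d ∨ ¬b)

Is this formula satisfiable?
Yes

Yes, the formula is satisfiable.

One satisfying assignment is: o=True, p=False, a=False, b=True, h=True, v=False, x=False, y=True, k=False, d=False

Verification: With this assignment, all 43 clauses evaluate to true.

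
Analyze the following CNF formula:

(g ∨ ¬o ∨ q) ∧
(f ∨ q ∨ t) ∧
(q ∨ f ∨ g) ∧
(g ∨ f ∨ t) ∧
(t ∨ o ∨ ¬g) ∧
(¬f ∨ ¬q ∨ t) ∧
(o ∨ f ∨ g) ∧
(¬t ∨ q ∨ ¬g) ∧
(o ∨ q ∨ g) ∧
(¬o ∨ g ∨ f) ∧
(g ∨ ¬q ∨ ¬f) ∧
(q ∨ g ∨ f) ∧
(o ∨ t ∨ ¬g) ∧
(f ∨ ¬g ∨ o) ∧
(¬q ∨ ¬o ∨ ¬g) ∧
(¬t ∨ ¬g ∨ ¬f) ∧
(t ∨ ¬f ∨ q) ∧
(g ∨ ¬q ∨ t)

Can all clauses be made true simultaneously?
No

No, the formula is not satisfiable.

No assignment of truth values to the variables can make all 18 clauses true simultaneously.

The formula is UNSAT (unsatisfiable).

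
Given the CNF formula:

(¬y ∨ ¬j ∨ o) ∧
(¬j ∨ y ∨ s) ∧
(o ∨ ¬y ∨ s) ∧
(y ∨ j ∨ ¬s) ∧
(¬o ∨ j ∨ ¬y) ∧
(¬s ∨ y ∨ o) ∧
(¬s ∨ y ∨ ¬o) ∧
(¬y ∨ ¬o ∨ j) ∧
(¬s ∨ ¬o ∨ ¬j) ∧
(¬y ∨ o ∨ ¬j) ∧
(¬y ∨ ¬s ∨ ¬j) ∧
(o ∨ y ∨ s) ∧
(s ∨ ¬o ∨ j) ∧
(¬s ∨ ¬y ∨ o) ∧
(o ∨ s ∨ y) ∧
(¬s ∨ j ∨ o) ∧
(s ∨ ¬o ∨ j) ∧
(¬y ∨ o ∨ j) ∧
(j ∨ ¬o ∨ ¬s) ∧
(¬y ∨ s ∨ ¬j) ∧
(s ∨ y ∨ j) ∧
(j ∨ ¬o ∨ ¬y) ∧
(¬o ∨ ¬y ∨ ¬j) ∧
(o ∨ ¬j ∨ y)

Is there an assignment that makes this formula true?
No

No, the formula is not satisfiable.

No assignment of truth values to the variables can make all 24 clauses true simultaneously.

The formula is UNSAT (unsatisfiable).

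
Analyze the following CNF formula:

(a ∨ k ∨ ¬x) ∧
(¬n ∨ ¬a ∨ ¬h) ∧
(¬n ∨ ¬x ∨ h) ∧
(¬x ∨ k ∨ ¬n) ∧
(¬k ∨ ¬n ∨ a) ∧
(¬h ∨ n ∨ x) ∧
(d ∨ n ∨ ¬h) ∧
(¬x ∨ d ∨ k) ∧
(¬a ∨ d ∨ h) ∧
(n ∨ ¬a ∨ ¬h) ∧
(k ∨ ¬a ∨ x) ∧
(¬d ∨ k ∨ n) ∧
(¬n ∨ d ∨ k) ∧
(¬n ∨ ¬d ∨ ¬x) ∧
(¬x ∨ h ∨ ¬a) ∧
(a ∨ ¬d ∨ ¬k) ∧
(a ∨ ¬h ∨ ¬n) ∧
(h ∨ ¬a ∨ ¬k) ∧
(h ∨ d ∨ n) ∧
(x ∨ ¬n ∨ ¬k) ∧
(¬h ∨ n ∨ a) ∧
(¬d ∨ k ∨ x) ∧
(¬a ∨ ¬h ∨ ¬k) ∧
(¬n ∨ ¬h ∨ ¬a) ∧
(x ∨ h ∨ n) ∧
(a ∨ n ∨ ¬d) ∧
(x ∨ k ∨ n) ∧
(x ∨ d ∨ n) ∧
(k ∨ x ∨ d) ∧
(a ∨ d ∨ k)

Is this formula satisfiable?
No

No, the formula is not satisfiable.

No assignment of truth values to the variables can make all 30 clauses true simultaneously.

The formula is UNSAT (unsatisfiable).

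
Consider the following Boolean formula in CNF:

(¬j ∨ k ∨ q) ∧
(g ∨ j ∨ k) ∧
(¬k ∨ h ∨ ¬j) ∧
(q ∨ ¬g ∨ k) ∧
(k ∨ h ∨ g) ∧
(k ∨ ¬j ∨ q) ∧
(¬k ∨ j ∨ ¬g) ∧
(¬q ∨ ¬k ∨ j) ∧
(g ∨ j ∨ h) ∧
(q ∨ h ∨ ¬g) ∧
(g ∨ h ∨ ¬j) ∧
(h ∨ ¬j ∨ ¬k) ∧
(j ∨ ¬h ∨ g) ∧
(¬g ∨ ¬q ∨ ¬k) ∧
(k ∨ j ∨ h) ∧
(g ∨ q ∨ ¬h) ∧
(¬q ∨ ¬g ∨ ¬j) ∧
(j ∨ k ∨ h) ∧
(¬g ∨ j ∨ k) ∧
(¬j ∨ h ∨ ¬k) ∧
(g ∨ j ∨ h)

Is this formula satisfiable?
Yes

Yes, the formula is satisfiable.

One satisfying assignment is: q=True, g=False, h=True, j=True, k=True

Verification: With this assignment, all 21 clauses evaluate to true.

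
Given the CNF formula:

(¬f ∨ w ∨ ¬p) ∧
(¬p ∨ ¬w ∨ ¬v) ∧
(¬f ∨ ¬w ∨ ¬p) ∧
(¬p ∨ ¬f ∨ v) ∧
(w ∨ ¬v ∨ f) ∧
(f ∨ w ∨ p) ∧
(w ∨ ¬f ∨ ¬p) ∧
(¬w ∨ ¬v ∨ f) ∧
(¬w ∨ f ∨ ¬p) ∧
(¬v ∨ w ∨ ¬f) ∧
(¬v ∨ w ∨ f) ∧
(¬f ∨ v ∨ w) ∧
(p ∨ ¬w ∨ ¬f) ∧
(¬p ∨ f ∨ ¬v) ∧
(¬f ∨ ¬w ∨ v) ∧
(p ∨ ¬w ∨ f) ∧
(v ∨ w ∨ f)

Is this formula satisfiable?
No

No, the formula is not satisfiable.

No assignment of truth values to the variables can make all 17 clauses true simultaneously.

The formula is UNSAT (unsatisfiable).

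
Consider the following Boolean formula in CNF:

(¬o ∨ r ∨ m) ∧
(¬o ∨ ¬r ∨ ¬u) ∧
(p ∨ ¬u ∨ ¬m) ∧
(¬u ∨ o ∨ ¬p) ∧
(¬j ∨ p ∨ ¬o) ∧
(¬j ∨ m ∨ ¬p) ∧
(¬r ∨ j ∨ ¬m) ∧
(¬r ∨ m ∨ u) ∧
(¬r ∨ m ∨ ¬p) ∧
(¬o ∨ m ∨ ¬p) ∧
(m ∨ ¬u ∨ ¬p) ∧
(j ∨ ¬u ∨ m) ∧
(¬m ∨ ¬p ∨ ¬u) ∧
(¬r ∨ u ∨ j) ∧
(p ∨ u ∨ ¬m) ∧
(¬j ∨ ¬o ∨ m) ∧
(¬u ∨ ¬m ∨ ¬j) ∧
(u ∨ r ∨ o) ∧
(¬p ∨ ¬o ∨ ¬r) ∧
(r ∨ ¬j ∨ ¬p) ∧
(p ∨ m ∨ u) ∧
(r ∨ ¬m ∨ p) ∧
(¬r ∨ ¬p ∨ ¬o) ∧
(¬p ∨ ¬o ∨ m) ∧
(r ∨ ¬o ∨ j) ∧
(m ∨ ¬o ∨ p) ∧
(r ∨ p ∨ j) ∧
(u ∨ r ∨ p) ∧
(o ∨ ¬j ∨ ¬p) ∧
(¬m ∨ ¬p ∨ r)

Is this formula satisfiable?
Yes

Yes, the formula is satisfiable.

One satisfying assignment is: r=False, u=True, p=False, o=False, j=True, m=False

Verification: With this assignment, all 30 clauses evaluate to true.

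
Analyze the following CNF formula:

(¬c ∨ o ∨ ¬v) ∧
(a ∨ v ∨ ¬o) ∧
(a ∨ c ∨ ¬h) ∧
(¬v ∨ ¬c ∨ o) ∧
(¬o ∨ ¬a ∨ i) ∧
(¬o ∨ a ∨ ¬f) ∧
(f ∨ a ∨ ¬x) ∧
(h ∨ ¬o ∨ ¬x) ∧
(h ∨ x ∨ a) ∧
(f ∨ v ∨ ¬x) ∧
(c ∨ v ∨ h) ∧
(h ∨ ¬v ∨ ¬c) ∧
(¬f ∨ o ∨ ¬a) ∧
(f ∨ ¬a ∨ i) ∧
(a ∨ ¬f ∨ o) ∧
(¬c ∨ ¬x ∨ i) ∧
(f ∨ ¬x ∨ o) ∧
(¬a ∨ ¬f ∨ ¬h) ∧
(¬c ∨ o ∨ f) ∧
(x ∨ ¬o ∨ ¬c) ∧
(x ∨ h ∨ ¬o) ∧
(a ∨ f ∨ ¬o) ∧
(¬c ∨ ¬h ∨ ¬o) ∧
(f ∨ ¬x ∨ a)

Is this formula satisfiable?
Yes

Yes, the formula is satisfiable.

One satisfying assignment is: x=False, h=True, v=True, a=True, f=False, i=True, c=False, o=False

Verification: With this assignment, all 24 clauses evaluate to true.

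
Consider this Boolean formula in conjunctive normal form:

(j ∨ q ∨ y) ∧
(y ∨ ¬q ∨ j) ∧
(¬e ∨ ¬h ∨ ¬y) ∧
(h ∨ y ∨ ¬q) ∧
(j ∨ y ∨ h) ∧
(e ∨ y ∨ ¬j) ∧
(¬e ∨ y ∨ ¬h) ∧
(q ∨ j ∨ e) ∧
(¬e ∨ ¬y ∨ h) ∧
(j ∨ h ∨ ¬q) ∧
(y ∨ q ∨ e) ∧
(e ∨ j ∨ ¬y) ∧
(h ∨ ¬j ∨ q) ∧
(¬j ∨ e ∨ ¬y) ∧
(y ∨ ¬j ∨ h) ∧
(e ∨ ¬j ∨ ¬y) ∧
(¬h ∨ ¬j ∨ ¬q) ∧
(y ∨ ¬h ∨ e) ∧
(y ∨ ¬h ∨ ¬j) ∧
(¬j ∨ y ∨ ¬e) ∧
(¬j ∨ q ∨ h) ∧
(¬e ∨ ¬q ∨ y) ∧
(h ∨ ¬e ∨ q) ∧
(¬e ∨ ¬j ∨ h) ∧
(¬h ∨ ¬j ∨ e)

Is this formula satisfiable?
No

No, the formula is not satisfiable.

No assignment of truth values to the variables can make all 25 clauses true simultaneously.

The formula is UNSAT (unsatisfiable).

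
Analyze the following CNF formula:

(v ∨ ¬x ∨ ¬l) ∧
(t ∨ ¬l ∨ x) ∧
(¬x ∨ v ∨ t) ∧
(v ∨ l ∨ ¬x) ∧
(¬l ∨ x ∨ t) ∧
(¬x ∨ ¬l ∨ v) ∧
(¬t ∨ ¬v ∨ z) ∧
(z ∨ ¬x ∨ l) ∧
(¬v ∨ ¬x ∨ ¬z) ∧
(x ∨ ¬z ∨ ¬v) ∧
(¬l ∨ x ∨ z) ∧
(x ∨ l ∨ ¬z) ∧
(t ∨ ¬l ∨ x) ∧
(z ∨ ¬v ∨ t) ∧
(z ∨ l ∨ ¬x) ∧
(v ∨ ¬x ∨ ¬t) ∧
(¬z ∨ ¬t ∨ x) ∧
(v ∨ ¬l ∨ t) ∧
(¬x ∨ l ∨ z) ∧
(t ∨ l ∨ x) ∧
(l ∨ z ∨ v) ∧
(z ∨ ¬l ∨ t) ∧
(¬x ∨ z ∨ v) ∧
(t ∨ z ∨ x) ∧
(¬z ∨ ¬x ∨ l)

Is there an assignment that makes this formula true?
No

No, the formula is not satisfiable.

No assignment of truth values to the variables can make all 25 clauses true simultaneously.

The formula is UNSAT (unsatisfiable).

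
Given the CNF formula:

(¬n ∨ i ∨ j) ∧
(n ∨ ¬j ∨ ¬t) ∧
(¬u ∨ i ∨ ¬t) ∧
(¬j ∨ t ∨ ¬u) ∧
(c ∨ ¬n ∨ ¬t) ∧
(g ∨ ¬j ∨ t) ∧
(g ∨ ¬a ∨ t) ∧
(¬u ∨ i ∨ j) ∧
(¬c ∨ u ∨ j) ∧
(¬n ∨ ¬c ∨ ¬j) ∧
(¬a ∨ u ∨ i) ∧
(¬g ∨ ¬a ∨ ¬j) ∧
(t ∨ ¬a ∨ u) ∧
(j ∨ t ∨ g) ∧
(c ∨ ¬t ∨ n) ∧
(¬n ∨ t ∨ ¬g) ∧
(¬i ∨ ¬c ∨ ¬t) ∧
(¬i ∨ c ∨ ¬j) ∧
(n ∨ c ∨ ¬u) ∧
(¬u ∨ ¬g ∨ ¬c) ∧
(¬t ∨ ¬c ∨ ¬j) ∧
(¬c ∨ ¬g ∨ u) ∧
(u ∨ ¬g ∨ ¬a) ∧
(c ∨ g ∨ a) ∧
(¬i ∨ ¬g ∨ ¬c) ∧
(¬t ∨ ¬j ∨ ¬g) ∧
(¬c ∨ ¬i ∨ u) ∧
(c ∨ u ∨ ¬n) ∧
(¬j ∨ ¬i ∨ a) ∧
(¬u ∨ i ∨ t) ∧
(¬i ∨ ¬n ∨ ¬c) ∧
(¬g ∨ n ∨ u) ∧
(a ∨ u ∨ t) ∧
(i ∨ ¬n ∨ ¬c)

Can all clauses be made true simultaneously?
No

No, the formula is not satisfiable.

No assignment of truth values to the variables can make all 34 clauses true simultaneously.

The formula is UNSAT (unsatisfiable).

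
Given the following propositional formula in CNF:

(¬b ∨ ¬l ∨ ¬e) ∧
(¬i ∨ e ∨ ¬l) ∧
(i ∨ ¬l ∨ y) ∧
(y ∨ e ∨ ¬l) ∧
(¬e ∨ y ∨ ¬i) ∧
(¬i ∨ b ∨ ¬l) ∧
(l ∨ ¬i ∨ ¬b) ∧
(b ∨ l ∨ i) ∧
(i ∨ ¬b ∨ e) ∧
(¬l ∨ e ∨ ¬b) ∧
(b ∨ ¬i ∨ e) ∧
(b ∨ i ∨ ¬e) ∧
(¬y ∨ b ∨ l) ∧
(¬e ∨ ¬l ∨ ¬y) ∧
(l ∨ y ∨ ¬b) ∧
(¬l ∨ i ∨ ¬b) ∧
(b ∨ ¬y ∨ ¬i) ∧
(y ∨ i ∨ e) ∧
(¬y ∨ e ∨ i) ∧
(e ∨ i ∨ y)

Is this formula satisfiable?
Yes

Yes, the formula is satisfiable.

One satisfying assignment is: y=True, b=True, i=False, l=False, e=True

Verification: With this assignment, all 20 clauses evaluate to true.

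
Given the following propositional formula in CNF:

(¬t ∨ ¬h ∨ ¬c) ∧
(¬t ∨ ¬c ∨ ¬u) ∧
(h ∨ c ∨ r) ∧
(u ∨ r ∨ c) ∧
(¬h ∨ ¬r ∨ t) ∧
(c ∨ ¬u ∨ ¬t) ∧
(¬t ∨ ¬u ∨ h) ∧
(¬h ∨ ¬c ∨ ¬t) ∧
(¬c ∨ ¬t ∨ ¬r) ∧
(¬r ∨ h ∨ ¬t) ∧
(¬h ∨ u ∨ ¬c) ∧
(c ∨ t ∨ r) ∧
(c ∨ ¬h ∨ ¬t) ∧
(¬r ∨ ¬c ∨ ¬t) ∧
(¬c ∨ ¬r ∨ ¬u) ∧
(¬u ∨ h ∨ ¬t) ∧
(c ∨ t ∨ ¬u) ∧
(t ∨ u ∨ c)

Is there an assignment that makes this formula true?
Yes

Yes, the formula is satisfiable.

One satisfying assignment is: u=False, t=False, r=False, c=True, h=False

Verification: With this assignment, all 18 clauses evaluate to true.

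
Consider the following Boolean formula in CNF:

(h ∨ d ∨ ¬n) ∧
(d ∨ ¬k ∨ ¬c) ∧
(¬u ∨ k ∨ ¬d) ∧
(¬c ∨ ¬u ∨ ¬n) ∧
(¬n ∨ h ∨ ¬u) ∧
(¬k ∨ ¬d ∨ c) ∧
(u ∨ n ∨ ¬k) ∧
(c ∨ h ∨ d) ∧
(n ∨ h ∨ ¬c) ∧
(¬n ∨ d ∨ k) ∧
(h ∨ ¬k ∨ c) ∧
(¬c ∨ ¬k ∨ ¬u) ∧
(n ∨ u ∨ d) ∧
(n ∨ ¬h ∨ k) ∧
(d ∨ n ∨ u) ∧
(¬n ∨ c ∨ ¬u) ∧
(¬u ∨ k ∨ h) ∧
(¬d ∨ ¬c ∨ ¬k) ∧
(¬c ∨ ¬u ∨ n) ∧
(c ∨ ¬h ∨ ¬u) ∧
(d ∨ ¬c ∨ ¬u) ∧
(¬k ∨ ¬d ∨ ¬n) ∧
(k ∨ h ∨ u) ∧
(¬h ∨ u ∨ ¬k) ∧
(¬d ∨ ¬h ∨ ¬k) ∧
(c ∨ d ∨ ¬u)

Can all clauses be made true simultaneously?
Yes

Yes, the formula is satisfiable.

One satisfying assignment is: c=False, u=False, h=True, k=False, d=True, n=True

Verification: With this assignment, all 26 clauses evaluate to true.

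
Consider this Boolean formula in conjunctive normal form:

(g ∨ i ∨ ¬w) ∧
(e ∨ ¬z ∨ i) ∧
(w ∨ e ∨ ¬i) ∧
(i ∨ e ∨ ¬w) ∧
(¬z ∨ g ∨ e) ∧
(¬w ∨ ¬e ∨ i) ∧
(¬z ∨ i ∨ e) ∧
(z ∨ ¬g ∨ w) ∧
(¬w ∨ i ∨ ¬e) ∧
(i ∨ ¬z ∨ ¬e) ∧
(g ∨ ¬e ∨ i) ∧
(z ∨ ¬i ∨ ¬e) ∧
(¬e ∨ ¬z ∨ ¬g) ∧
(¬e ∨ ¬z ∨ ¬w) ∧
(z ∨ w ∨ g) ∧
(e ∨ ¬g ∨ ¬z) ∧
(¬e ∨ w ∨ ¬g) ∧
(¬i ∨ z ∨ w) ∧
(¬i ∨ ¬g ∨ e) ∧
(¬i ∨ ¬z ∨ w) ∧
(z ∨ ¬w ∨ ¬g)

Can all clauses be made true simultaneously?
Yes

Yes, the formula is satisfiable.

One satisfying assignment is: e=False, i=True, z=False, g=False, w=True

Verification: With this assignment, all 21 clauses evaluate to true.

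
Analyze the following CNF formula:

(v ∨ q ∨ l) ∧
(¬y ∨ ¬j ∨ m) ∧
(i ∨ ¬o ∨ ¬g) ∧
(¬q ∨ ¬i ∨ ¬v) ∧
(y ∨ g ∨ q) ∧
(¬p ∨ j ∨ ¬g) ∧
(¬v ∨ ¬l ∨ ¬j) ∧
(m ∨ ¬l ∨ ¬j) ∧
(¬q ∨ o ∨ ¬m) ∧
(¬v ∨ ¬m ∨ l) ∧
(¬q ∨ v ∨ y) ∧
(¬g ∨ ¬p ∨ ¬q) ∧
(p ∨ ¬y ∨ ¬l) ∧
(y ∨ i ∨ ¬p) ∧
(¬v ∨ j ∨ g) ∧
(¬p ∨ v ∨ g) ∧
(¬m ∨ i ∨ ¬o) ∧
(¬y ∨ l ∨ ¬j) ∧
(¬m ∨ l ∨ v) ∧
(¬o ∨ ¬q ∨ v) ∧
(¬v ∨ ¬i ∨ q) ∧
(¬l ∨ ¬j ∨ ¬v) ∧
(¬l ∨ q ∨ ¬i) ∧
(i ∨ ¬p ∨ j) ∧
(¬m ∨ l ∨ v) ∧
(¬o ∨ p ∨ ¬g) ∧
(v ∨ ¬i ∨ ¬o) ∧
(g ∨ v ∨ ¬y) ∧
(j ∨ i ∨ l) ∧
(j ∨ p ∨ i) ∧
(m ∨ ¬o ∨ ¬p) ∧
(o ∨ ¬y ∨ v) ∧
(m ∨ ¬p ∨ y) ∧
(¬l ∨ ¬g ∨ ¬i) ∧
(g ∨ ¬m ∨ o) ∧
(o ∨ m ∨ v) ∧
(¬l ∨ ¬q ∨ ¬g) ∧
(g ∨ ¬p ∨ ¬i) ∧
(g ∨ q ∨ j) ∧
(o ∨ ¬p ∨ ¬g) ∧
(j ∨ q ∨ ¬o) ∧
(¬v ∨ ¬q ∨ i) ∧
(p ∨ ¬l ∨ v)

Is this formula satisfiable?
Yes

Yes, the formula is satisfiable.

One satisfying assignment is: v=True, l=False, m=False, j=True, y=False, q=False, g=True, o=False, p=False, i=False

Verification: With this assignment, all 43 clauses evaluate to true.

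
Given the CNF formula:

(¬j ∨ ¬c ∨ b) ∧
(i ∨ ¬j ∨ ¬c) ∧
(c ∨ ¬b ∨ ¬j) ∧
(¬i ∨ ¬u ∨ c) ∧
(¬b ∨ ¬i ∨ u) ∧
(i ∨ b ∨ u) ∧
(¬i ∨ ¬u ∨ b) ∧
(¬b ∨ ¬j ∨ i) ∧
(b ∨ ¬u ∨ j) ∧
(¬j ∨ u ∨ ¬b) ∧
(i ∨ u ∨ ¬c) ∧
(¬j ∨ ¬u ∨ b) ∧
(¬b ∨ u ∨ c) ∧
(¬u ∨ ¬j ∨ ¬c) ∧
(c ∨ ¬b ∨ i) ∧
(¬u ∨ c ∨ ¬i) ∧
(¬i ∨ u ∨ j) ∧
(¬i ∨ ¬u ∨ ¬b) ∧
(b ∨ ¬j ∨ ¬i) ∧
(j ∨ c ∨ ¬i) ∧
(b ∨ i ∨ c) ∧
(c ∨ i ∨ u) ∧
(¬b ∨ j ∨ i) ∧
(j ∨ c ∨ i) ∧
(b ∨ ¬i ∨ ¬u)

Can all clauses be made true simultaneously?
No

No, the formula is not satisfiable.

No assignment of truth values to the variables can make all 25 clauses true simultaneously.

The formula is UNSAT (unsatisfiable).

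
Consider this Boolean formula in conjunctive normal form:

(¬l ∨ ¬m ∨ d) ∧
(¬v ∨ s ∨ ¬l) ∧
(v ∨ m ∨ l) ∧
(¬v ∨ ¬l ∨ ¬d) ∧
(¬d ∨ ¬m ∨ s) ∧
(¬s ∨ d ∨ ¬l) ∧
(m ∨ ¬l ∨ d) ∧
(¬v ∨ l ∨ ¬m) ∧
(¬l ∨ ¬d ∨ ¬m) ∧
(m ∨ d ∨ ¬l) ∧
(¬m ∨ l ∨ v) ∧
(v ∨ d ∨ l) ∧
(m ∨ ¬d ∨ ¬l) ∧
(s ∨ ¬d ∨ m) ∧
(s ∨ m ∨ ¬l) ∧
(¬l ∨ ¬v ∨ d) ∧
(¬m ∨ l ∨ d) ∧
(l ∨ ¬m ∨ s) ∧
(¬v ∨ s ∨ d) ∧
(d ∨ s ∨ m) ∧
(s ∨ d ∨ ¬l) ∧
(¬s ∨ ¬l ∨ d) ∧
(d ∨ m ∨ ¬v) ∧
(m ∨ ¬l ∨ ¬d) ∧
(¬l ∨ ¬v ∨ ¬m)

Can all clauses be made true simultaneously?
Yes

Yes, the formula is satisfiable.

One satisfying assignment is: d=True, m=False, v=True, l=False, s=True

Verification: With this assignment, all 25 clauses evaluate to true.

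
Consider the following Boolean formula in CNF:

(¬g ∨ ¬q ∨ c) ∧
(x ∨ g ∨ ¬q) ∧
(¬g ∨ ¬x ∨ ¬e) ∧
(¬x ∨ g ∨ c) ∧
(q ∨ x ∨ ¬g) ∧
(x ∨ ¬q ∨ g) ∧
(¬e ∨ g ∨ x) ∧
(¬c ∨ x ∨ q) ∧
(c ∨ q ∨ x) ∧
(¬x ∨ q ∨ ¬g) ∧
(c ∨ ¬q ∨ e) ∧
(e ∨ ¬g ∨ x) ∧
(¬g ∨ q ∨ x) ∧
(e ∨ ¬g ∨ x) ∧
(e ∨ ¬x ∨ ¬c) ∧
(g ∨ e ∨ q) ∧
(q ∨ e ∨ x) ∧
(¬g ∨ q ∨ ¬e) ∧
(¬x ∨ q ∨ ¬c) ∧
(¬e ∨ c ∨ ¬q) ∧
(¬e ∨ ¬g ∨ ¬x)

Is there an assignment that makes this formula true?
Yes

Yes, the formula is satisfiable.

One satisfying assignment is: q=True, x=True, g=False, c=True, e=True

Verification: With this assignment, all 21 clauses evaluate to true.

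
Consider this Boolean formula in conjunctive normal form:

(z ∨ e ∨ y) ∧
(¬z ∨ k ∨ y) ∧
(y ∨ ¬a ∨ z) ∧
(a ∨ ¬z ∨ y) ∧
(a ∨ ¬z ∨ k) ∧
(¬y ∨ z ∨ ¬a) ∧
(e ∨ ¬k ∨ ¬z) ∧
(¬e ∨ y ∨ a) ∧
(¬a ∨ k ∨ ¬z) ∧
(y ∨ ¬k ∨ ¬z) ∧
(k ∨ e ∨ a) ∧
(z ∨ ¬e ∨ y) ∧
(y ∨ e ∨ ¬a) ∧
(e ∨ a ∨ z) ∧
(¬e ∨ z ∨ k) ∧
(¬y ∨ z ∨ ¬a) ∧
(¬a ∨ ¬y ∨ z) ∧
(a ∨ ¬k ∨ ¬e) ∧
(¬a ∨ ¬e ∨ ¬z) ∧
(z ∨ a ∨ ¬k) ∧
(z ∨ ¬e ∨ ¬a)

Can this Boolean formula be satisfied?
No

No, the formula is not satisfiable.

No assignment of truth values to the variables can make all 21 clauses true simultaneously.

The formula is UNSAT (unsatisfiable).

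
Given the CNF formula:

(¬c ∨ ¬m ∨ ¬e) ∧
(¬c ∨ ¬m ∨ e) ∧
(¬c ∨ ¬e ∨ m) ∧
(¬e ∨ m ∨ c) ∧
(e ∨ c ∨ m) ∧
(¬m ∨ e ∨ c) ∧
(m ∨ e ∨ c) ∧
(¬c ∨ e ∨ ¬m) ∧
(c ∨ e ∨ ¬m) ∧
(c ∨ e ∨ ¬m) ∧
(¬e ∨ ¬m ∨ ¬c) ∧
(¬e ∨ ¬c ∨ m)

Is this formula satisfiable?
Yes

Yes, the formula is satisfiable.

One satisfying assignment is: e=False, c=True, m=False

Verification: With this assignment, all 12 clauses evaluate to true.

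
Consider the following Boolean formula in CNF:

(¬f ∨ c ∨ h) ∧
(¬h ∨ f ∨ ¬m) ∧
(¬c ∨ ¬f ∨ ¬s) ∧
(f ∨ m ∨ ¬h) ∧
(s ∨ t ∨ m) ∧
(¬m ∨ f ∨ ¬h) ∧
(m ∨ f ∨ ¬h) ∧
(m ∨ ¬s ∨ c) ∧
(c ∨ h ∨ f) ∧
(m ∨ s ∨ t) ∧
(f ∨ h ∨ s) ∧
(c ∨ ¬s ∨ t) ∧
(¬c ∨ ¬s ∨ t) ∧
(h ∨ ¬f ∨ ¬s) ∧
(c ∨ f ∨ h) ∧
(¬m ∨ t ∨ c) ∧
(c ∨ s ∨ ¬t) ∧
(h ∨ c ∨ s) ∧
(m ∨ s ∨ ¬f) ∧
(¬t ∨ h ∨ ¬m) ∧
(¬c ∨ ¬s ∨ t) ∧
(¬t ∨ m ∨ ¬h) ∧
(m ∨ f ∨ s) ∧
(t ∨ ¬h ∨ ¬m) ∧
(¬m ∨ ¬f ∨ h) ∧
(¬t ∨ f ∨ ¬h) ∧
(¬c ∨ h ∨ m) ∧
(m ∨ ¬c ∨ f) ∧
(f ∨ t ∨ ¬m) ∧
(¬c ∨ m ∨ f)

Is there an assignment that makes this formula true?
Yes

Yes, the formula is satisfiable.

One satisfying assignment is: m=True, t=True, s=False, c=True, h=True, f=True

Verification: With this assignment, all 30 clauses evaluate to true.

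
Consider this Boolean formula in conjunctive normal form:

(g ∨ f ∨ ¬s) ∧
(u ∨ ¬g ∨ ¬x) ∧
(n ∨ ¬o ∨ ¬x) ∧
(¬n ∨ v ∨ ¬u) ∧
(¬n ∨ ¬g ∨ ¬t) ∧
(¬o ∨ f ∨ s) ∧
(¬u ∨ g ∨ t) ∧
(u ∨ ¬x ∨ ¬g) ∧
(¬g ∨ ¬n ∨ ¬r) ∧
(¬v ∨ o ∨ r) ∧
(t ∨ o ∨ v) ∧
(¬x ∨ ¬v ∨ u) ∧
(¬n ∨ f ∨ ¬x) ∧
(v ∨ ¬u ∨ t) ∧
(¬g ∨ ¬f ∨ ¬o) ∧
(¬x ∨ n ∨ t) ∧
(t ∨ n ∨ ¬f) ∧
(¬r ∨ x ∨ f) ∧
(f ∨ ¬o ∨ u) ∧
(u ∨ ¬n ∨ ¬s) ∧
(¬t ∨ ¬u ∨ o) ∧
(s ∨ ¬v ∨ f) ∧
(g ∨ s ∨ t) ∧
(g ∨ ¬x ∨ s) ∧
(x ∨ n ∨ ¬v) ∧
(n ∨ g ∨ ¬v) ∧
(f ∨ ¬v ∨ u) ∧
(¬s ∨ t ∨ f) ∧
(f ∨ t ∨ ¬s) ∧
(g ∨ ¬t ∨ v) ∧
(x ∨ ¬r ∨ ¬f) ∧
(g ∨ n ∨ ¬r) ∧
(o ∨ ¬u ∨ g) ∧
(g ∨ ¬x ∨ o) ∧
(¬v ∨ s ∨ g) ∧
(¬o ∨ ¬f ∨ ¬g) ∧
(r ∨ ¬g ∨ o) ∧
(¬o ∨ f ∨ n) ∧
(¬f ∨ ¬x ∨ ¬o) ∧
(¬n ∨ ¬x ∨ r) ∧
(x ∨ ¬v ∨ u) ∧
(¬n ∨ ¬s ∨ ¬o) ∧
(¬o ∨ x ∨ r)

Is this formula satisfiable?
No

No, the formula is not satisfiable.

No assignment of truth values to the variables can make all 43 clauses true simultaneously.

The formula is UNSAT (unsatisfiable).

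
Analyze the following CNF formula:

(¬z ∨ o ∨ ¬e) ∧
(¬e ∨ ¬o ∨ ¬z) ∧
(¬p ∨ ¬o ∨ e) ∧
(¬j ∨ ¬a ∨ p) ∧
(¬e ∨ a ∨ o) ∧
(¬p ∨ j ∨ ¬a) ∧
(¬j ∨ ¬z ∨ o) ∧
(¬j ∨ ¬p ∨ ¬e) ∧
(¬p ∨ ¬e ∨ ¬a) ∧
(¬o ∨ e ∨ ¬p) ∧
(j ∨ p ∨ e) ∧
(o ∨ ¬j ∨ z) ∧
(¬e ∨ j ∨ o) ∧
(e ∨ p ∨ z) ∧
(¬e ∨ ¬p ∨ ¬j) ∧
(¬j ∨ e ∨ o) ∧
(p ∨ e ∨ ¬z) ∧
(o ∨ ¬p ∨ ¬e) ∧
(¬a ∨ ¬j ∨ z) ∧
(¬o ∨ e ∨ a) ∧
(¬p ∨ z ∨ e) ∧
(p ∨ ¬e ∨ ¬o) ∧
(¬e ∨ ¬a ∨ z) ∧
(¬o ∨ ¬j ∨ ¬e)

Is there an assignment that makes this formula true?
Yes

Yes, the formula is satisfiable.

One satisfying assignment is: o=False, e=False, a=False, z=True, j=False, p=True

Verification: With this assignment, all 24 clauses evaluate to true.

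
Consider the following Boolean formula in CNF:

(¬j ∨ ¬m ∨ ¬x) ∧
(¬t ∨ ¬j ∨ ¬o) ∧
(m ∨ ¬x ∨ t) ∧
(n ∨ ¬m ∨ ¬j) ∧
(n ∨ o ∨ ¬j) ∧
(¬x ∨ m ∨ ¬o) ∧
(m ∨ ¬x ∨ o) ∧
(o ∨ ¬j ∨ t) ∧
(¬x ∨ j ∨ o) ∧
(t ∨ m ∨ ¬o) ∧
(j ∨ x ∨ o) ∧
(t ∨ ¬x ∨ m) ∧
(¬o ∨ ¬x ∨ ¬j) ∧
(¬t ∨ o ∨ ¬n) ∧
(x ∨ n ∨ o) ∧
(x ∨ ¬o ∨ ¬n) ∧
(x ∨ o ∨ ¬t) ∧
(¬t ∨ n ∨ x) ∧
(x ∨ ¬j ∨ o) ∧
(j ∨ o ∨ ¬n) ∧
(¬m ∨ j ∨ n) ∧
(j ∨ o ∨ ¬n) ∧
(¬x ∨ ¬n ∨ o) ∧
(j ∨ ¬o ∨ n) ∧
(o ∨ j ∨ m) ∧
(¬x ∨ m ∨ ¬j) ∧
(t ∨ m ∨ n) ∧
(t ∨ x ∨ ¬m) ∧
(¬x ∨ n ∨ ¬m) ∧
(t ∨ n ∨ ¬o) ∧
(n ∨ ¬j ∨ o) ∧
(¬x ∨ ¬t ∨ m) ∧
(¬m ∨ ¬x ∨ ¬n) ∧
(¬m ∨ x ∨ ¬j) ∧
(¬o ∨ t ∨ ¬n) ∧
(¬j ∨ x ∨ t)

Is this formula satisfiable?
No

No, the formula is not satisfiable.

No assignment of truth values to the variables can make all 36 clauses true simultaneously.

The formula is UNSAT (unsatisfiable).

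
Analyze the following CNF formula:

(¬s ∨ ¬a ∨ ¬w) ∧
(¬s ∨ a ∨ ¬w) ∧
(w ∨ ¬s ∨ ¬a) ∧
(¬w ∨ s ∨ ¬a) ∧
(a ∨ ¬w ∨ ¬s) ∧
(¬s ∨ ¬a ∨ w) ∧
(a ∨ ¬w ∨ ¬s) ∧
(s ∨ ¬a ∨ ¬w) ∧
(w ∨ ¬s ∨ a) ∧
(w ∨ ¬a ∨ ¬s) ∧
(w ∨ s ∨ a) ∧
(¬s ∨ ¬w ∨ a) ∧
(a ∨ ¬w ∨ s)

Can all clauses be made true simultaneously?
Yes

Yes, the formula is satisfiable.

One satisfying assignment is: s=False, w=False, a=True

Verification: With this assignment, all 13 clauses evaluate to true.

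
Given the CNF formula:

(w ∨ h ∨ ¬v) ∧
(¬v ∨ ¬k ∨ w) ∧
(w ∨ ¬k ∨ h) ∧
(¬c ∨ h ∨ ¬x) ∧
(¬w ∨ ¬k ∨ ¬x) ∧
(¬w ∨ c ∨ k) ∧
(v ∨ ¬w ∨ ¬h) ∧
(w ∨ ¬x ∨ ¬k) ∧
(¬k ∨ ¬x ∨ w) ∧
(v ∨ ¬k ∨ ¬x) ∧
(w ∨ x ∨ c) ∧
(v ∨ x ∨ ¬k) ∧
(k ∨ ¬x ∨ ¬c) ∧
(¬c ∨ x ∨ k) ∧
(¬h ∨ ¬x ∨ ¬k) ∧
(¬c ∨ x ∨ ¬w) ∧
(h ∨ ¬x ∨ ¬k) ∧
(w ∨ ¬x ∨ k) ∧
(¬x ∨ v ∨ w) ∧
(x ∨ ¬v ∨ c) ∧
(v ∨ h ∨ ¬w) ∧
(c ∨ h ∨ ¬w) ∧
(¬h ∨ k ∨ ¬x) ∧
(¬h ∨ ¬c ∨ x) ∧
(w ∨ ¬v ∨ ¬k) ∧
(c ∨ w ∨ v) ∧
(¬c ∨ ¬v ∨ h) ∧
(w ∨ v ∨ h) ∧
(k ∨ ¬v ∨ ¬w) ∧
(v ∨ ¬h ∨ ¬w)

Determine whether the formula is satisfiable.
No

No, the formula is not satisfiable.

No assignment of truth values to the variables can make all 30 clauses true simultaneously.

The formula is UNSAT (unsatisfiable).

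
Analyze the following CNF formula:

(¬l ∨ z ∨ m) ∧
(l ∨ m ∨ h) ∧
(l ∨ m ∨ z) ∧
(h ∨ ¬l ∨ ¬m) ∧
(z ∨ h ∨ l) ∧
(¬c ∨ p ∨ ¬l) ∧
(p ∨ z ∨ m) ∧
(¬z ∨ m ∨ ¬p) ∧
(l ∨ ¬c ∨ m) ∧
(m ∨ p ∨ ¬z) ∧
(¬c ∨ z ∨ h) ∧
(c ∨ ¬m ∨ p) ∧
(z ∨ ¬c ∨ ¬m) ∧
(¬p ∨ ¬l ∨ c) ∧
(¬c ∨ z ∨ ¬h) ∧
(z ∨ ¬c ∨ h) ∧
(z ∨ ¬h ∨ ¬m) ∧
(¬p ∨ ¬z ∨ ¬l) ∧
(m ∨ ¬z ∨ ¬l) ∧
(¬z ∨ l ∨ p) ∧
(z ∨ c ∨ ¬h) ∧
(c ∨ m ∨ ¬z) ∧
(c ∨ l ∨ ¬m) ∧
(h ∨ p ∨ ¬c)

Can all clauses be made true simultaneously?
Yes

Yes, the formula is satisfiable.

One satisfying assignment is: z=True, c=True, m=True, h=True, l=False, p=True

Verification: With this assignment, all 24 clauses evaluate to true.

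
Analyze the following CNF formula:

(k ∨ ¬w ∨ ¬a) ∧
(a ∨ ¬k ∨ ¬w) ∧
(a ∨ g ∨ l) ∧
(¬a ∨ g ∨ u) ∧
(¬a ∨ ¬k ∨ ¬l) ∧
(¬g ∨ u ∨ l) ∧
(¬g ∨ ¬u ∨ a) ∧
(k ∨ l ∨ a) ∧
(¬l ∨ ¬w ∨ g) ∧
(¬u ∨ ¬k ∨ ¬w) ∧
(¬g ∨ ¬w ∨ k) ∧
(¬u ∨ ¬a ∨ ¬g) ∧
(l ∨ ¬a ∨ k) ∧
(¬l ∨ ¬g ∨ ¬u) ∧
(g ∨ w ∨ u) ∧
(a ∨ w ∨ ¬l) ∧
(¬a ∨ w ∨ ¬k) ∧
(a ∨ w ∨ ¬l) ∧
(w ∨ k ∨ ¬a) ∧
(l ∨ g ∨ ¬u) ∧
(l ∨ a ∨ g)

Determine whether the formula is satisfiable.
No

No, the formula is not satisfiable.

No assignment of truth values to the variables can make all 21 clauses true simultaneously.

The formula is UNSAT (unsatisfiable).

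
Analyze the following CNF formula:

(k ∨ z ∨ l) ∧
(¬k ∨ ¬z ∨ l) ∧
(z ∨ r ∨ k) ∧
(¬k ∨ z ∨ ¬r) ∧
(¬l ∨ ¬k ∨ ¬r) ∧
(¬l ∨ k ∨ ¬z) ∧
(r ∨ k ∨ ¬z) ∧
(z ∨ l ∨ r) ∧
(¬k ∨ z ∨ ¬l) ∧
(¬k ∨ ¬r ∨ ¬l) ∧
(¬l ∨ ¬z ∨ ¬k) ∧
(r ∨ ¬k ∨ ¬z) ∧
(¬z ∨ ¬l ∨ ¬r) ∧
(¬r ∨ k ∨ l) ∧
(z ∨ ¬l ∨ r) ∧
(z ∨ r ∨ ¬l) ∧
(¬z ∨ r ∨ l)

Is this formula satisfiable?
Yes

Yes, the formula is satisfiable.

One satisfying assignment is: l=True, k=False, r=True, z=False

Verification: With this assignment, all 17 clauses evaluate to true.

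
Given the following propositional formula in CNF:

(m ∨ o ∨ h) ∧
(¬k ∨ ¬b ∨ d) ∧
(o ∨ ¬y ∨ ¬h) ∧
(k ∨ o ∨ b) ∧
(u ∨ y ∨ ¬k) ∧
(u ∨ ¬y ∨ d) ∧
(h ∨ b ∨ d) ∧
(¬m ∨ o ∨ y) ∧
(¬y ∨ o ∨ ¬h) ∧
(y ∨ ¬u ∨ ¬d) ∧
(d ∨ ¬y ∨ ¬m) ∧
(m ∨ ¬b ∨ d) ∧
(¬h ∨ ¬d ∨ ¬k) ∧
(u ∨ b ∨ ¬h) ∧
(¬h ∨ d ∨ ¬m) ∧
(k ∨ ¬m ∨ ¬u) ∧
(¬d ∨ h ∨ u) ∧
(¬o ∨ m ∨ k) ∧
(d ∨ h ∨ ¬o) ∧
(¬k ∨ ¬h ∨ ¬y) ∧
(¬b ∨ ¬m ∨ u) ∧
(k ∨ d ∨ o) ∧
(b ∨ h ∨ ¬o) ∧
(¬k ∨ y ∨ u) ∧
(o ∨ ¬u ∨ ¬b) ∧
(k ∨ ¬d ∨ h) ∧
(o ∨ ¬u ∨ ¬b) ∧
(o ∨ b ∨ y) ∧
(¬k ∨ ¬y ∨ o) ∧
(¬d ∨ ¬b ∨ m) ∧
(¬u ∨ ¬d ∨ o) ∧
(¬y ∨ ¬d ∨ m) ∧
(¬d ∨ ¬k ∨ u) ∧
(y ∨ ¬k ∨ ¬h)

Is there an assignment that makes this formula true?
Yes

Yes, the formula is satisfiable.

One satisfying assignment is: y=True, h=False, o=True, u=True, b=True, k=True, d=True, m=True

Verification: With this assignment, all 34 clauses evaluate to true.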